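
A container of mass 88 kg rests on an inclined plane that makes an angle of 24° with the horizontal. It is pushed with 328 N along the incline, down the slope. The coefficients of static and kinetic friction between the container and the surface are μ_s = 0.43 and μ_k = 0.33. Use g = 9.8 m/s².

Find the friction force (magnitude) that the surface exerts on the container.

Perpendicular to the surface, N = m g cos θ = 88·9.8·cos 24° = 787.8 N.
For equilibrium along the incline the friction force must supply f = m g sin θ + P = 350.8 + 328 = 678.8 N (positive meaning up-slope).
The static-friction ceiling is μ_s N = 0.43 × 787.8 = 338.8 N.
Since |678.8| > 338.8 N, static friction cannot hold it; the container slides down the incline and kinetic friction applies: f = μ_k N = 0.33 × 787.8 = 260 N.

f ≈ 260 N (up the incline)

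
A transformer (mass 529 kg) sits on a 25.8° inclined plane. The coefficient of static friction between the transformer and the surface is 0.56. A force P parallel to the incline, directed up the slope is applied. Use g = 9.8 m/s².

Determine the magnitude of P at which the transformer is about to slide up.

P ≈ 4870 N

At impending motion up the slope, friction acts down-slope at its limit: f = μ_s N.
P is parallel to the surface, so N = m g cos θ = 4670 N.
Along the incline: P = m g sin θ + μ_s N = 2260 + 0.56×4670 = 4870 N.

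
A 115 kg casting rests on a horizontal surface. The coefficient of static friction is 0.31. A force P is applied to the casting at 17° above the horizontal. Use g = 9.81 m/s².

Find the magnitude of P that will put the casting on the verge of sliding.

N = m g − P sin α (the pull lifts the casting).
At impending slip, P cos α = μ_s N = μ_s (m g − P sin α).
Solving: P (cos α + μ_s sin α) = μ_s m g → P = 0.31×1130/(cos 17° + 0.31 sin 17°) = 350/1.047 = 334 N.

P ≈ 334 N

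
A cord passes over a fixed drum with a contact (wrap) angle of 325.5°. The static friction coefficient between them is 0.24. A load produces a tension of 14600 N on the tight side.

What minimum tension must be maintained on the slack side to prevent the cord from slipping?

T_min ≈ 3730 N

Capstan equation at impending slip: T_tight/T_slack = e^{μβ}.
β = 325.5° = 5.681 rad; e^{μβ} = e^{0.24×5.681} = 3.91.
T_slack = T_tight / e^{μβ} = 14600 / 3.91 = 3730 N.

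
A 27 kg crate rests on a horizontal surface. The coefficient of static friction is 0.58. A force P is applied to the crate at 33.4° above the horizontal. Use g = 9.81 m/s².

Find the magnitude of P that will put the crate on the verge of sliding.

N = m g − P sin α (the pull lifts the crate).
At impending slip, P cos α = μ_s N = μ_s (m g − P sin α).
Solving: P (cos α + μ_s sin α) = μ_s m g → P = 0.58×265/(cos 33.4° + 0.58 sin 33.4°) = 154/1.154 = 133 N.

P ≈ 133 N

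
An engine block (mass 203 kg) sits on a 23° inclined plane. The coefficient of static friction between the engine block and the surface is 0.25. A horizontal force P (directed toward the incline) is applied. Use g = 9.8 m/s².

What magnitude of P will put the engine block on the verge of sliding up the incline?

P ≈ 1500 N

At impending motion up the slope, friction acts down-slope at its limit: f = μ_s N.
Perpendicular to the incline: N = m g cos θ + P sin θ.
Along the incline: P cos θ = m g sin θ + μ_s N = m g sin θ + μ_s (m g cos θ + P sin θ).
Solving, P (cos θ − μ_s sin θ) = m g (sin θ + μ_s cos θ), so P = 203×9.8×(sin 23° + 0.25 cos 23°)/(cos 23° − 0.25 sin 23°) = 1990×0.6209/0.8228 = 1500 N.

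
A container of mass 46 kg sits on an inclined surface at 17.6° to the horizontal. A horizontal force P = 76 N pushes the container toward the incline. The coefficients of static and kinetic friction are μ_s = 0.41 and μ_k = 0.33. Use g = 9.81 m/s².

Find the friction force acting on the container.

The horizontal push has a component P sin θ into the surface, so N = m g cos θ + P sin θ = 430.1 + 22.98 = 453.1 N.
Parallel to the incline: P cos θ − m g sin θ = 72.44 − 136.4 = -64 N; the friction needed to balance this is 64 N acting up the slope.
Maximum static friction: μ_s N = 0.41 × 453.1 = 185.8 N.
|f_req| = 64 ≤ 185.8 N → the container is in equilibrium; friction equals the required value.

f ≈ 64 N (up the incline)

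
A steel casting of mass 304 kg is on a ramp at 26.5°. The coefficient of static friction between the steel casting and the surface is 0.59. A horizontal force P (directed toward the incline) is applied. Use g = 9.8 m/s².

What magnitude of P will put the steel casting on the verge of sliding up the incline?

At impending motion up the slope, friction acts down-slope at its limit: f = μ_s N.
Perpendicular to the incline: N = m g cos θ + P sin θ.
Along the incline: P cos θ = m g sin θ + μ_s N = m g sin θ + μ_s (m g cos θ + P sin θ).
Solving, P (cos θ − μ_s sin θ) = m g (sin θ + μ_s cos θ), so P = 304×9.8×(sin 26.5° + 0.59 cos 26.5°)/(cos 26.5° − 0.59 sin 26.5°) = 2980×0.9742/0.6317 = 4590 N.

P ≈ 4590 N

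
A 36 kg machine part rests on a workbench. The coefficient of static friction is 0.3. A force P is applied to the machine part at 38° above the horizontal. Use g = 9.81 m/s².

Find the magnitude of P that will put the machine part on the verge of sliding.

P ≈ 109 N

N = m g − P sin α (the pull lifts the machine part).
At impending slip, P cos α = μ_s N = μ_s (m g − P sin α).
Solving: P (cos α + μ_s sin α) = μ_s m g → P = 0.3×353/(cos 38° + 0.3 sin 38°) = 106/0.9727 = 109 N.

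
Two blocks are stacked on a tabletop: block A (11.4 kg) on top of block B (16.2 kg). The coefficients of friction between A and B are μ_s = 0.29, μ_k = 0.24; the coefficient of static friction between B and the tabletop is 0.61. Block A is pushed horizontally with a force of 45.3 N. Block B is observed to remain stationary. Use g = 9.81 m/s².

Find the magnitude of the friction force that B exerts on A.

f ≈ 26.8 N

Between the blocks, N₁ = m_A g = 111.8 N.
So the A–B interface can sustain at most μ_s N₁ = 32.43 N of static friction.
Since P = 45.3 N > 32.43 N, A slides on B; the A–B friction is kinetic: f₁ = μ_k N₁ = 0.24×111.8 = 26.8 N.
B experiences an equal 26.8 N forward from A (third law). B is in equilibrium, so the floor supplies f₂ = 26.8 N of static friction (limit μ_s(m_A+m_B)g = 165.2 N, not exceeded).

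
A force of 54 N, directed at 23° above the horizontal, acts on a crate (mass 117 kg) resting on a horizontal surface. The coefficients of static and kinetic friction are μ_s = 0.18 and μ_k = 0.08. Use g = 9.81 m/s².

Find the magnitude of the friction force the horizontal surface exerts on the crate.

f ≈ 49.7 N

Vertical equilibrium gives N = m g − P sin α = 1127 N.
Horizontally, friction must balance P cos α = 49.71 N.
The static-friction limit is μ_s N = 202.8 N.
49.71 ≤ 202.8 N → static; friction equals the required 49.7 N.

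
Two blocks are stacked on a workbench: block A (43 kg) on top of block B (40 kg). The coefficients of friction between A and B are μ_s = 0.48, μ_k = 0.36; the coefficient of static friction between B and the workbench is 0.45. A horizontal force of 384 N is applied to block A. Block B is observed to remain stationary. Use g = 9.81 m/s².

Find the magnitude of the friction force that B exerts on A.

f ≈ 152 N

The normal force B exerts on A is simply A's weight, N₁ = 421.8 N.
Maximum static friction on A from B: μ_s N₁ = 0.48×421.8 = 202.5 N.
Since P = 384 N > 202.5 N, A slides on B; the A–B friction is kinetic: f₁ = μ_k N₁ = 0.36×421.8 = 152 N.
By Newton's third law B feels 152 N forward from A. With B stationary, the floor's static friction on B balances it: f₂ = 152 N (well within μ_s(m_A+m_B)g = 366.4 N).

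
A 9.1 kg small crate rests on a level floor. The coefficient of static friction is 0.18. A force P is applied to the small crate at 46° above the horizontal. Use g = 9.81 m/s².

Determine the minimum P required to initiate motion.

P ≈ 19.5 N

N = m g − P sin α (the pull lifts the small crate).
At impending slip, P cos α = μ_s N = μ_s (m g − P sin α).
Solving: P (cos α + μ_s sin α) = μ_s m g → P = 0.18×89.3/(cos 46° + 0.18 sin 46°) = 16.1/0.8241 = 19.5 N.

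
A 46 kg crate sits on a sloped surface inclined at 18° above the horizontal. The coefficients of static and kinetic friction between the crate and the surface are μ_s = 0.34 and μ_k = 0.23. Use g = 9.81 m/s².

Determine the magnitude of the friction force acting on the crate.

f ≈ 139 N (up the incline)

Normal force: N = m g cos θ = 46 × 9.81 × cos 18° = 429.2 N.
Along the slope the weight component is m g sin θ = 139.4 N; friction must supply exactly this, acting up-slope.
Static friction can supply at most μ_s N = 145.9 N.
Since |139.4| ≤ 145.9 N, the crate remains in static equilibrium and friction takes exactly the required value.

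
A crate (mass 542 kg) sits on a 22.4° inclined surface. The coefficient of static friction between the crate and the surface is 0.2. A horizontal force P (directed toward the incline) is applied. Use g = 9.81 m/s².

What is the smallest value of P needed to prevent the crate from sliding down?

P_min ≈ 1040 N

The crate tends to slide down (tan θ > μ_s), so at the point of impending slip friction acts up-slope at its limit: f = μ_s N.
Perpendicular to the incline: N = m g cos θ + P sin θ.
Along the incline: P cos θ + μ_s N = m g sin θ, i.e. P cos θ + μ_s (m g cos θ + P sin θ) = m g sin θ.
Solving, P (cos θ + μ_s sin θ) = m g (sin θ − μ_s cos θ), so P = 5320×0.1962/1.001 = 1040 N.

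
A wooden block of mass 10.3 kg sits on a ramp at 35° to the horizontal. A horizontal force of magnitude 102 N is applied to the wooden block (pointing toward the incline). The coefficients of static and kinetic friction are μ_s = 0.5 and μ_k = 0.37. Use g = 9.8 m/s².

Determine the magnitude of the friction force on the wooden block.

Resolve perpendicular to the incline: N = m g cos θ + P sin θ = 10.3×9.8×cos 35° + 102×sin 35° = 141.2 N.
Parallel to the incline: P cos θ − m g sin θ = 83.55 − 57.9 = 25.66 N; the friction needed to balance this is 25.66 N acting down the slope.
The limit of static friction is μ_s N = 70.6 N.
Since 25.66 N is within the 70.6 N limit, the wooden block stays put and friction is exactly 25.7 N.

f ≈ 25.7 N (down the incline)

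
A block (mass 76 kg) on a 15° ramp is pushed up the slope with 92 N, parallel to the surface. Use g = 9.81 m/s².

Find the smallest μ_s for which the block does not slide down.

N = m g cos θ = 720.2 N.
Friction must make up the shortfall along the incline: f = m g sin θ − P = 193 − 92 = 101 N.
At the threshold f = μ_s N, so μ_s,min = 101/720.2 = 0.14.

μ_s,min ≈ 0.14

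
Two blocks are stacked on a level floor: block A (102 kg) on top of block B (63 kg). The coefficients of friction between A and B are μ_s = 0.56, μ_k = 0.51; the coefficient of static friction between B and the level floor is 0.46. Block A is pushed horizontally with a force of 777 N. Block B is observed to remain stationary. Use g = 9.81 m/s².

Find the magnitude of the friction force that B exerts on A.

Between the blocks, N₁ = m_A g = 1001 N.
Maximum static friction on A from B: μ_s N₁ = 0.56×1001 = 560.3 N.
P = 777 N exceeds that limit, so A slips over B and the interface friction becomes kinetic: f₁ = μ_k N₁ = 0.51×1001 = 510 N.
By Newton's third law B feels 510 N forward from A. With B stationary, the floor's static friction on B balances it: f₂ = 510 N (well within μ_s(m_A+m_B)g = 744.6 N).

f ≈ 510 N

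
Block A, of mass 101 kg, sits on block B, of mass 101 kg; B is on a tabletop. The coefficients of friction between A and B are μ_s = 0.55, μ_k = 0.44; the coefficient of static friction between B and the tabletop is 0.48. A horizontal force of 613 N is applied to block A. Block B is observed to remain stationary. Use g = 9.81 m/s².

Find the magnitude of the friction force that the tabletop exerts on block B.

f ≈ 436 N

Between the blocks, N₁ = m_A g = 990.8 N.
Maximum static friction on A from B: μ_s N₁ = 0.55×990.8 = 544.9 N.
P = 613 N exceeds that limit, so A slips over B and the interface friction becomes kinetic: f₁ = μ_k N₁ = 0.44×990.8 = 436 N.
By Newton's third law B feels 436 N forward from A. With B stationary, the floor's static friction on B balances it: f₂ = 436 N (well within μ_s(m_A+m_B)g = 951.2 N).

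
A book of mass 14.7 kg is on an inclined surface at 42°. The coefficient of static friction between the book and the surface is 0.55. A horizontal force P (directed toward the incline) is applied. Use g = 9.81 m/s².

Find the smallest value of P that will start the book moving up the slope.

P ≈ 414 N

At impending motion up the slope, friction acts down-slope at its limit: f = μ_s N.
Perpendicular to the incline: N = m g cos θ + P sin θ.
Along the incline: P cos θ = m g sin θ + μ_s N = m g sin θ + μ_s (m g cos θ + P sin θ).
Solving, P (cos θ − μ_s sin θ) = m g (sin θ + μ_s cos θ), so P = 14.7×9.81×(sin 42° + 0.55 cos 42°)/(cos 42° − 0.55 sin 42°) = 144×1.078/0.3751 = 414 N.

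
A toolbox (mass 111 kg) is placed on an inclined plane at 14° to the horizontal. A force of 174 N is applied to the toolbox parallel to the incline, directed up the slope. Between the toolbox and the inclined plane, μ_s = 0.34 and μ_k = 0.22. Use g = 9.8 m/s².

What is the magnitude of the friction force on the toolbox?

f ≈ 89.2 N (up the incline)

Perpendicular to the surface, N = m g cos θ = 111·9.8·cos 14° = 1055 N.
Parallel to the incline, ΣF = 0 gives f = m g sin θ − P = 263.2 − 174 = 89.16 N (up-slope positive).
Static friction can supply at most μ_s N = 358.9 N.
Since |89.16| ≤ 358.9 N, no slip — friction simply equals what equilibrium demands.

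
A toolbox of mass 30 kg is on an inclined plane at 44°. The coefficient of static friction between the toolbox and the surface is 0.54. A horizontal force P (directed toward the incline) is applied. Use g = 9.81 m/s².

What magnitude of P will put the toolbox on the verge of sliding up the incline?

P ≈ 926 N

At impending motion up the slope, friction acts down-slope at its limit: f = μ_s N.
Perpendicular to the incline: N = m g cos θ + P sin θ.
Along the incline: P cos θ = m g sin θ + μ_s N = m g sin θ + μ_s (m g cos θ + P sin θ).
Solving, P (cos θ − μ_s sin θ) = m g (sin θ + μ_s cos θ), so P = 30×9.81×(sin 44° + 0.54 cos 44°)/(cos 44° − 0.54 sin 44°) = 294×1.083/0.3442 = 926 N.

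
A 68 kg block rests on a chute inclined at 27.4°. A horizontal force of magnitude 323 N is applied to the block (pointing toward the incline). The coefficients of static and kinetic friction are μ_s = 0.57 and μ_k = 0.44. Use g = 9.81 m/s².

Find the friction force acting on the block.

The horizontal push has a component P sin θ into the surface, so N = m g cos θ + P sin θ = 592.2 + 148.6 = 740.9 N.
Along the incline, the net driving force (taking up-slope positive) is P cos θ − m g sin θ = 286.8 − 307 = -20.23 N, so equilibrium requires friction f = 20.23 N (up-slope).
The limit of static friction is μ_s N = 422.3 N.
Since 20.23 N is within the 422.3 N limit, the block stays put and friction is exactly 20.2 N.

f ≈ 20.2 N (up the incline)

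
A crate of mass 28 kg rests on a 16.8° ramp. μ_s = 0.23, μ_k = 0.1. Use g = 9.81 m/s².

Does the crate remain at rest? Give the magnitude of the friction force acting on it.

f ≈ 26.3 N

N = m g cos θ = 263 N.
Down-slope weight component: m g sin θ = 79.4 N.
μ_s N = 60.5 N.
79.4 > 60.5 N, so it slides; kinetic friction f = μ_k N = 0.1×263 = 26.3 N.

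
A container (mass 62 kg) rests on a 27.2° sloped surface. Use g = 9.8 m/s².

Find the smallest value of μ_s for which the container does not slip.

At the slip threshold m g sin θ = μ_s m g cos θ, so μ_s,min = tan θ.
μ_s,min = tan 27.2° = 0.514.

μ_s,min ≈ 0.514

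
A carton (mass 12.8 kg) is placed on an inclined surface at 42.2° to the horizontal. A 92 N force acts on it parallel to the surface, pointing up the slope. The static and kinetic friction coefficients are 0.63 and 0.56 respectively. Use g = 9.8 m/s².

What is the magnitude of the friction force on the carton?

Normal force: N = m g cos θ = 12.8 × 9.8 × cos 42.2° = 92.93 N.
The friction needed for equilibrium is m g sin θ − P = 84.26 − 92 = -7.739 N, measured positive up-slope.
Static friction can supply at most μ_s N = 58.54 N.
Since |-7.739| ≤ 58.54 N, the carton remains in static equilibrium and friction takes exactly the required value.

f ≈ 7.74 N (down the incline)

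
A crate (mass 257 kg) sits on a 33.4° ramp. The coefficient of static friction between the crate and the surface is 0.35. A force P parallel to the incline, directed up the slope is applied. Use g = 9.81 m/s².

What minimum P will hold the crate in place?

P_min ≈ 651 N

The crate tends to slide down (tan θ > μ_s), so at the point of impending slip friction acts up-slope at its limit: f = μ_s N.
P is parallel to the surface, so N = m g cos θ = 2100 N.
Along the incline: P + μ_s N = m g sin θ, so P = 1390 − 0.35×2100 = 651 N.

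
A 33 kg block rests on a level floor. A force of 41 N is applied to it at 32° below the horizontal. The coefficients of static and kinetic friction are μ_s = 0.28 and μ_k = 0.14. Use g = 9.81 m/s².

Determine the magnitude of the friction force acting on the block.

f ≈ 34.8 N

The vertical component of P adds to the normal force: N = m g + P sin α = 323.7 + 21.73 = 345.5 N.
The horizontal driving force is P cos α = 34.77 N, so equilibrium needs friction f = 34.77 N.
μ_s N = 0.28 × 345.5 = 96.73 N.
Since 34.77 N does not exceed the limit, the block stays at rest and f = 34.8 N.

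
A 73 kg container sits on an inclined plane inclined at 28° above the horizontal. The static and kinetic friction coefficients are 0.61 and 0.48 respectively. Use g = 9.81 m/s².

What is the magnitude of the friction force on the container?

f ≈ 336 N (up the incline)

Perpendicular to the surface, N = m g cos θ = 73·9.81·cos 28° = 632.3 N.
For equilibrium along the incline, friction must balance the weight component: f = m g sin θ = 336.2 N up the slope.
Static friction can supply at most μ_s N = 385.7 N.
Since |336.2| ≤ 385.7 N, no slip — friction simply equals what equilibrium demands.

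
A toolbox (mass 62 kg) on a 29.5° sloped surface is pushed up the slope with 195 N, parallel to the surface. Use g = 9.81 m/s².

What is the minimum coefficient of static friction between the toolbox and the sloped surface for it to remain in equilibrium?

N = m g cos θ = 529.4 N.
Friction must make up the shortfall along the incline: f = m g sin θ − P = 299.5 − 195 = 104.5 N.
At the threshold f = μ_s N, so μ_s,min = 104.5/529.4 = 0.197.

μ_s,min ≈ 0.197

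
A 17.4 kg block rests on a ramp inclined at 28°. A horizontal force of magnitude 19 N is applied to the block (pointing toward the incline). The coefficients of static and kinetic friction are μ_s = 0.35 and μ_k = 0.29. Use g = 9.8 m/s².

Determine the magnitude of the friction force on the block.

Normal direction: N = m g cos θ + P sin θ = 159.5 N.
Parallel to the incline: P cos θ − m g sin θ = 16.78 − 80.05 = -63.28 N; the friction needed to balance this is 63.28 N acting up the slope.
The limit of static friction is μ_s N = 55.82 N.
|f_req| = 63.28 > 55.82 N → the block slides down the incline; f = μ_k N = 0.29 × 159.5 = 46.2 N.

f ≈ 46.2 N (up the incline)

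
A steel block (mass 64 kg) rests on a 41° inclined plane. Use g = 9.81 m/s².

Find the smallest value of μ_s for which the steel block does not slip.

At the slip threshold m g sin θ = μ_s m g cos θ, so μ_s,min = tan θ.
μ_s,min = tan 41° = 0.869.

μ_s,min ≈ 0.869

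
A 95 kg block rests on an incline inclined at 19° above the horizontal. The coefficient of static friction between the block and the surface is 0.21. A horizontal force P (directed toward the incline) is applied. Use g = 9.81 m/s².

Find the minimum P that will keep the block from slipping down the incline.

P_min ≈ 117 N

The block tends to slide down (tan θ > μ_s), so at the point of impending slip friction acts up-slope at its limit: f = μ_s N.
Perpendicular to the incline: N = m g cos θ + P sin θ.
Along the incline: P cos θ + μ_s N = m g sin θ, i.e. P cos θ + μ_s (m g cos θ + P sin θ) = m g sin θ.
Solving, P (cos θ + μ_s sin θ) = m g (sin θ − μ_s cos θ), so P = 932×0.127/1.014 = 117 N.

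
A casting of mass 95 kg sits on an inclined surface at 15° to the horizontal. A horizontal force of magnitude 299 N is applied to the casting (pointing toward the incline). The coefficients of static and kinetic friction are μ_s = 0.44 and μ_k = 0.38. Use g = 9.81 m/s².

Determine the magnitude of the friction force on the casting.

f ≈ 47.6 N (down the incline)

Resolve perpendicular to the incline: N = m g cos θ + P sin θ = 95×9.81×cos 15° + 299×sin 15° = 977.6 N.
Along the incline, the net driving force (taking up-slope positive) is P cos θ − m g sin θ = 288.8 − 241.2 = 47.61 N, so equilibrium requires friction f = -47.61 N (down-slope).
The limit of static friction is μ_s N = 430.1 N.
|f_req| = 47.61 ≤ 430.1 N → the casting is in equilibrium; friction equals the required value.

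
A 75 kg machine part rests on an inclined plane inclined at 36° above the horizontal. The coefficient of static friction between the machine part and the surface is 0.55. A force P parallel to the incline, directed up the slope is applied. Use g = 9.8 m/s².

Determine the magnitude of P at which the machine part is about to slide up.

P ≈ 759 N

At impending motion up the slope, friction acts down-slope at its limit: f = μ_s N.
P is parallel to the surface, so N = m g cos θ = 595 N.
Along the incline: P = m g sin θ + μ_s N = 432 + 0.55×595 = 759 N.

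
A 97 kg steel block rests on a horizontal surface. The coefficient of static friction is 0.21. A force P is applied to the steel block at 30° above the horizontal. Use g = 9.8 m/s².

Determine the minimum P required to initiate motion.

N = m g − P sin α (the pull lifts the steel block).
At impending slip, P cos α = μ_s N = μ_s (m g − P sin α).
Solving: P (cos α + μ_s sin α) = μ_s m g → P = 0.21×951/(cos 30° + 0.21 sin 30°) = 200/0.971 = 206 N.

P ≈ 206 N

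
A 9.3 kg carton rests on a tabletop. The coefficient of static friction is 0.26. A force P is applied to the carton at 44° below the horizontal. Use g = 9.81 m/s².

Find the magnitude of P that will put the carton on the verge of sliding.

P ≈ 44 N

N = m g + P sin α (the push presses the carton into the tabletop).
At impending slip, P cos α = μ_s N = μ_s (m g + P sin α).
Solving: P (cos α − μ_s sin α) = μ_s m g → P = 0.26×91.2/(cos 44° − 0.26 sin 44°) = 23.7/0.5387 = 44 N.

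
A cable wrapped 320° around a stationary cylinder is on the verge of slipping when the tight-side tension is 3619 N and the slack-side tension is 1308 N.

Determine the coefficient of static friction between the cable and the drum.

T₂/T₁ = e^{μβ} → μ = ln(T₂/T₁)/β.
β = 320° = 5.585 rad.
μ = ln(3619/1308)/5.585 = ln(2.767)/5.585 = 0.182.

μ ≈ 0.182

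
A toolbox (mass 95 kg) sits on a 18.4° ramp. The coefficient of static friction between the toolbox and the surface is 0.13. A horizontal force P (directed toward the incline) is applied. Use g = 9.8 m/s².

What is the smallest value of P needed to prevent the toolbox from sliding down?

The toolbox tends to slide down (tan θ > μ_s), so at the point of impending slip friction acts up-slope at its limit: f = μ_s N.
Perpendicular to the incline: N = m g cos θ + P sin θ.
Along the incline: P cos θ + μ_s N = m g sin θ, i.e. P cos θ + μ_s (m g cos θ + P sin θ) = m g sin θ.
Solving, P (cos θ + μ_s sin θ) = m g (sin θ − μ_s cos θ), so P = 931×0.1923/0.9899 = 181 N.

P_min ≈ 181 N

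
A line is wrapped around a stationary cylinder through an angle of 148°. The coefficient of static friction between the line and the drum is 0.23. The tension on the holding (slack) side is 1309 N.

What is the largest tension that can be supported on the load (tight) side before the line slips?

T_max ≈ 2370 N

At impending slip the capstan equation gives T₂/T₁ = e^{μβ} with β in radians.
β = 148° × π/180 = 2.583 rad.
e^{μβ} = e^{0.23×2.583} = 1.811.
T₂ = T₁ · e^{μβ} = 1309 × 1.811 = 2370 N.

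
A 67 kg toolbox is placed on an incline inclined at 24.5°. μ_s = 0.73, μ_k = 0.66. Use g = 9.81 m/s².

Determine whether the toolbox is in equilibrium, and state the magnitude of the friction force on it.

f ≈ 273 N

N = m g cos θ = 598 N.
Down-slope weight component: m g sin θ = 273 N.
μ_s N = 437 N.
273 ≤ 437 N, so it stays put; friction = 273 N.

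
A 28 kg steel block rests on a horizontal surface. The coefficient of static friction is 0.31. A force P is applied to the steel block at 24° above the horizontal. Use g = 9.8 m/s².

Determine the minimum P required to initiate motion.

P ≈ 81.8 N

N = m g − P sin α (the pull lifts the steel block).
At impending slip, P cos α = μ_s N = μ_s (m g − P sin α).
Solving: P (cos α + μ_s sin α) = μ_s m g → P = 0.31×274/(cos 24° + 0.31 sin 24°) = 85.1/1.04 = 81.8 N.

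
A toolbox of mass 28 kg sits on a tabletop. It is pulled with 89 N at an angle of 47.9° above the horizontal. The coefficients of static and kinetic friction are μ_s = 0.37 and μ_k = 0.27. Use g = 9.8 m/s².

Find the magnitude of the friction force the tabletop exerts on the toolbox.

N = m g − P sin α = 274.4 − 89×sin 47.9° = 208.4 N.
The horizontal driving force is P cos α = 59.67 N, so equilibrium needs friction f = 59.67 N.
The static-friction limit is μ_s N = 77.09 N.
Since 59.67 N does not exceed the limit, the toolbox stays at rest and f = 59.7 N.

f ≈ 59.7 N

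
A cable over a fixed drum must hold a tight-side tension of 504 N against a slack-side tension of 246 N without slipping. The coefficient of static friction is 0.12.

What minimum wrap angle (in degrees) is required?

T₂/T₁ = e^{μβ} → β = ln(T₂/T₁)/μ.
β = ln(504/246)/0.12 = 0.7172/0.12 = 5.977 rad.
In degrees: β = 5.977 × 180/π = 342°.

β_min ≈ 342°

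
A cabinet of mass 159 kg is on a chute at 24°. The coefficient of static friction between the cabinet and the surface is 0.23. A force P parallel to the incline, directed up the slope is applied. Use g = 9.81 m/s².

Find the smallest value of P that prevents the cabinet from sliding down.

P_min ≈ 307 N

The cabinet tends to slide down (tan θ > μ_s), so at the point of impending slip friction acts up-slope at its limit: f = μ_s N.
P is parallel to the surface, so N = m g cos θ = 1420 N.
Along the incline: P + μ_s N = m g sin θ, so P = 634 − 0.23×1420 = 307 N.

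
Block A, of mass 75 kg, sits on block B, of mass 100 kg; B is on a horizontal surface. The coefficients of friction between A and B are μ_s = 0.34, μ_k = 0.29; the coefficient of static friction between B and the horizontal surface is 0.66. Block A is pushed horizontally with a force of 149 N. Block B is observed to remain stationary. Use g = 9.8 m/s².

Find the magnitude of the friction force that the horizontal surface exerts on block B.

Normal force at the A–B interface: N₁ = m_A g = 735 N.
So the A–B interface can sustain at most μ_s N₁ = 249.9 N of static friction.
Since P = 149 N ≤ 249.9 N, A does not slip on B; friction on A equals P = 149 N.
By Newton's third law B feels 149 N forward from A. With B stationary, the floor's static friction on B balances it: f₂ = 149 N (well within μ_s(m_A+m_B)g = 1132 N).

f ≈ 149 N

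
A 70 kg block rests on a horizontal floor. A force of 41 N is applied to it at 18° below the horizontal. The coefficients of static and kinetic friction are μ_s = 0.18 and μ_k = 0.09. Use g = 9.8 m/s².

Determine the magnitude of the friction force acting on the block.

The vertical component of P adds to the normal force: N = m g + P sin α = 686 + 12.67 = 698.7 N.
The horizontal driving force is P cos α = 38.99 N, so equilibrium needs friction f = 38.99 N.
μ_s N = 0.18 × 698.7 = 125.8 N.
Since 38.99 N does not exceed the limit, the block stays at rest and f = 39 N.

f ≈ 39 N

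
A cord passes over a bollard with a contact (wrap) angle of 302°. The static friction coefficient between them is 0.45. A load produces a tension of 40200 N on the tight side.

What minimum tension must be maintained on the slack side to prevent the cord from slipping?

Capstan equation at impending slip: T_tight/T_slack = e^{μβ}.
β = 302° = 5.271 rad; e^{μβ} = e^{0.45×5.271} = 10.72.
T_slack = T_tight / e^{μβ} = 40200 / 10.72 = 3750 N.

T_min ≈ 3750 N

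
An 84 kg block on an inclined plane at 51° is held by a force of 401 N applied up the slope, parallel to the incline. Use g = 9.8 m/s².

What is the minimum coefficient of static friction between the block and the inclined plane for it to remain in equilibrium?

μ_s,min ≈ 0.461

N = m g cos θ = 518.1 N.
Friction must make up the shortfall along the incline: f = m g sin θ − P = 639.7 − 401 = 238.7 N.
At the threshold f = μ_s N, so μ_s,min = 238.7/518.1 = 0.461.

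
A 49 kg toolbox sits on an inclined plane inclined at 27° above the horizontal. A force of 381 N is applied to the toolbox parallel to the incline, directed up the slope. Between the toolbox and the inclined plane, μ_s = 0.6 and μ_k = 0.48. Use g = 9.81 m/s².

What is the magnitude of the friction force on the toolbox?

The normal reaction is N = m g cos θ = 428.3 N.
The friction needed for equilibrium is m g sin θ − P = 218.2 − 381 = -162.8 N, measured positive up-slope.
The static-friction ceiling is μ_s N = 0.6 × 428.3 = 257 N.
Since |-162.8| ≤ 257 N, the toolbox remains in static equilibrium and friction takes exactly the required value.

f ≈ 163 N (down the incline)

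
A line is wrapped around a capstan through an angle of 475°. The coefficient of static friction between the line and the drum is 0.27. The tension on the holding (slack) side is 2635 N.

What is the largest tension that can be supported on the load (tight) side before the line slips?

T_max ≈ 24700 N

At impending slip the capstan equation gives T₂/T₁ = e^{μβ} with β in radians.
β = 475° × π/180 = 8.29 rad.
e^{μβ} = e^{0.27×8.29} = 9.378.
T₂ = T₁ · e^{μβ} = 2635 × 9.378 = 24700 N.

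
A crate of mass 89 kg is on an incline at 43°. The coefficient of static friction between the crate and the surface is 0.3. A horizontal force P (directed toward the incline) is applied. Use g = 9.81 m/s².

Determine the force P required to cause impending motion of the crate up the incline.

At impending motion up the slope, friction acts down-slope at its limit: f = μ_s N.
Perpendicular to the incline: N = m g cos θ + P sin θ.
Along the incline: P cos θ = m g sin θ + μ_s N = m g sin θ + μ_s (m g cos θ + P sin θ).
Solving, P (cos θ − μ_s sin θ) = m g (sin θ + μ_s cos θ), so P = 89×9.81×(sin 43° + 0.3 cos 43°)/(cos 43° − 0.3 sin 43°) = 873×0.9014/0.5268 = 1490 N.

P ≈ 1490 N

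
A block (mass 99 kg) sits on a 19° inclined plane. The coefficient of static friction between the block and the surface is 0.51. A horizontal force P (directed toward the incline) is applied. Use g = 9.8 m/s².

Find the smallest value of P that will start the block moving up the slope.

P ≈ 1010 N

At impending motion up the slope, friction acts down-slope at its limit: f = μ_s N.
Perpendicular to the incline: N = m g cos θ + P sin θ.
Along the incline: P cos θ = m g sin θ + μ_s N = m g sin θ + μ_s (m g cos θ + P sin θ).
Solving, P (cos θ − μ_s sin θ) = m g (sin θ + μ_s cos θ), so P = 99×9.8×(sin 19° + 0.51 cos 19°)/(cos 19° − 0.51 sin 19°) = 970×0.8078/0.7795 = 1010 N.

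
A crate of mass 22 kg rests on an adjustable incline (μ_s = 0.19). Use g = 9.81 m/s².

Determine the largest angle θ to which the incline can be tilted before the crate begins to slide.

At the slip threshold, m g sin θ = μ_s · m g cos θ, so tan θ = μ_s.
θ_max = arctan(0.19) = 10.8°.

θ_max ≈ 10.8°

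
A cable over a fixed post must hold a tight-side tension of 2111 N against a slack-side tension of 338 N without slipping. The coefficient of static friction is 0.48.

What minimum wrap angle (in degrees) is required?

T₂/T₁ = e^{μβ} → β = ln(T₂/T₁)/μ.
β = ln(2111/338)/0.48 = 1.832/0.48 = 3.816 rad.
In degrees: β = 3.816 × 180/π = 219°.

β_min ≈ 219°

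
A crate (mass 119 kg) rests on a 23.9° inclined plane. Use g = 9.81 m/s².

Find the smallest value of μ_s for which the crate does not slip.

μ_s,min ≈ 0.443

At the slip threshold m g sin θ = μ_s m g cos θ, so μ_s,min = tan θ.
μ_s,min = tan 23.9° = 0.443.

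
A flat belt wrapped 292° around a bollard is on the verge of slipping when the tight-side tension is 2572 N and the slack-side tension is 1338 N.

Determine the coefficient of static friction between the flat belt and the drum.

μ ≈ 0.128

T₂/T₁ = e^{μβ} → μ = ln(T₂/T₁)/β.
β = 292° = 5.096 rad.
μ = ln(2572/1338)/5.096 = ln(1.922)/5.096 = 0.128.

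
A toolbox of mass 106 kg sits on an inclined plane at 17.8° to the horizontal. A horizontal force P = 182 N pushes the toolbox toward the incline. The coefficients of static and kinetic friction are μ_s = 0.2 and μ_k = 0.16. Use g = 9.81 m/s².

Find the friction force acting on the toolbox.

f ≈ 145 N (up the incline)

Resolve perpendicular to the incline: N = m g cos θ + P sin θ = 106×9.81×cos 17.8° + 182×sin 17.8° = 1046 N.
Parallel to the incline: P cos θ − m g sin θ = 173.3 − 317.9 = -144.6 N; the friction needed to balance this is 144.6 N acting up the slope.
The limit of static friction is μ_s N = 209.1 N.
|f_req| = 144.6 ≤ 209.1 N → the toolbox is in equilibrium; friction equals the required value.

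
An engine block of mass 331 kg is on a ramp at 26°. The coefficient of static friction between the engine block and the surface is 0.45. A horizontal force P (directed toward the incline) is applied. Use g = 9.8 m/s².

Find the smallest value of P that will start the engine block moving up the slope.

P ≈ 3900 N

At impending motion up the slope, friction acts down-slope at its limit: f = μ_s N.
Perpendicular to the incline: N = m g cos θ + P sin θ.
Along the incline: P cos θ = m g sin θ + μ_s N = m g sin θ + μ_s (m g cos θ + P sin θ).
Solving, P (cos θ − μ_s sin θ) = m g (sin θ + μ_s cos θ), so P = 331×9.8×(sin 26° + 0.45 cos 26°)/(cos 26° − 0.45 sin 26°) = 3240×0.8428/0.7015 = 3900 N.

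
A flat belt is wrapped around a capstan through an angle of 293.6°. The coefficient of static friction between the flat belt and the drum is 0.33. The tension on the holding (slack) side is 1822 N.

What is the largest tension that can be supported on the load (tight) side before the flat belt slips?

T_max ≈ 9880 N

At impending slip the capstan equation gives T₂/T₁ = e^{μβ} with β in radians.
β = 293.6° × π/180 = 5.124 rad.
e^{μβ} = e^{0.33×5.124} = 5.425.
T₂ = T₁ · e^{μβ} = 1822 × 5.425 = 9880 N.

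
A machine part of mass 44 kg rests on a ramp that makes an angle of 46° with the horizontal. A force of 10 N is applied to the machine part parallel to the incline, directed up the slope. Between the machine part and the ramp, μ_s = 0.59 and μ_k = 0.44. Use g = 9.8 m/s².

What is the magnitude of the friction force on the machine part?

f ≈ 132 N (up the incline)

Normal force: N = m g cos θ = 44 × 9.8 × cos 46° = 299.5 N.
For equilibrium along the incline the friction force must supply f = m g sin θ − P = 310.2 − 10 = 300.2 N (positive meaning up-slope).
Maximum static friction available: μ_s N = 0.59 × 299.5 = 176.7 N.
|300.2| exceeds 176.7 N, so the machine part slips down-slope; friction is kinetic, f = μ_k N = 0.44×299.5 = 132 N.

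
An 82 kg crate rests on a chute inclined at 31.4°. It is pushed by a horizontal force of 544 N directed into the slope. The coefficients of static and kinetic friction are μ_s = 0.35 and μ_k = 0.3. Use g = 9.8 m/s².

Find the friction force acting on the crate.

f ≈ 45.6 N (down the incline)

Normal direction: N = m g cos θ + P sin θ = 969.3 N.
Along the incline, the net driving force (taking up-slope positive) is P cos θ − m g sin θ = 464.3 − 418.7 = 45.65 N, so equilibrium requires friction f = -45.65 N (down-slope).
The limit of static friction is μ_s N = 339.3 N.
|f_req| = 45.65 ≤ 339.3 N → the crate is in equilibrium; friction equals the required value.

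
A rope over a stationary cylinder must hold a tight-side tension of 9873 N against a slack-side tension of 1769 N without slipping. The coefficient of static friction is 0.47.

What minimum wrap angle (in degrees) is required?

β_min ≈ 210°

T₂/T₁ = e^{μβ} → β = ln(T₂/T₁)/μ.
β = ln(9873/1769)/0.47 = 1.719/0.47 = 3.658 rad.
In degrees: β = 3.658 × 180/π = 210°.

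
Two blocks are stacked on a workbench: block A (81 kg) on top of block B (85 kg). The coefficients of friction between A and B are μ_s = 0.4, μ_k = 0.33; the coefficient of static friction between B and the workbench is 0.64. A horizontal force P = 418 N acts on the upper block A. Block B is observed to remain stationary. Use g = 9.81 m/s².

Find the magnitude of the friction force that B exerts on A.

Between the blocks, N₁ = m_A g = 794.6 N.
So the A–B interface can sustain at most μ_s N₁ = 317.8 N of static friction.
P = 418 N exceeds that limit, so A slips over B and the interface friction becomes kinetic: f₁ = μ_k N₁ = 0.33×794.6 = 262 N.
B experiences an equal 262 N forward from A (third law). B is in equilibrium, so the floor supplies f₂ = 262 N of static friction (limit μ_s(m_A+m_B)g = 1042 N, not exceeded).

f ≈ 262 N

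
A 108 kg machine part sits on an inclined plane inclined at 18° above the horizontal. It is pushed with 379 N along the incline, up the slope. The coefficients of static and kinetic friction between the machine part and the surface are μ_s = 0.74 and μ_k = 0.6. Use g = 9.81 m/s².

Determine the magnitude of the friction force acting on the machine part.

f ≈ 51.6 N (down the incline)

Perpendicular to the surface, N = m g cos θ = 108·9.81·cos 18° = 1008 N.
For equilibrium along the incline the friction force must supply f = m g sin θ − P = 327.4 − 379 = -51.6 N (positive meaning up-slope).
The static-friction ceiling is μ_s N = 0.74 × 1008 = 745.6 N.
Since |-51.6| ≤ 745.6 N, the machine part remains in static equilibrium and friction takes exactly the required value.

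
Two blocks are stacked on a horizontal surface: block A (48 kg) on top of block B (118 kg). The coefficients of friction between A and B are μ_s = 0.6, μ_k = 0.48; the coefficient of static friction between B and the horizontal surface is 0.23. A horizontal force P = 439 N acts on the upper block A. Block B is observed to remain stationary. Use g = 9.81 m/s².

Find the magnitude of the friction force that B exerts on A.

f ≈ 226 N

Between the blocks, N₁ = m_A g = 470.9 N.
Maximum static friction on A from B: μ_s N₁ = 0.6×470.9 = 282.5 N.
Since P = 439 N > 282.5 N, A slides on B; the A–B friction is kinetic: f₁ = μ_k N₁ = 0.48×470.9 = 226 N.
By Newton's third law B feels 226 N forward from A. With B stationary, the floor's static friction on B balances it: f₂ = 226 N (well within μ_s(m_A+m_B)g = 374.5 N).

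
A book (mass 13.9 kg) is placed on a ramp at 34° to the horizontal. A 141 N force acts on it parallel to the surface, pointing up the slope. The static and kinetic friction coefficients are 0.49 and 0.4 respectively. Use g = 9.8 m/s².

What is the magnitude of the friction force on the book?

Normal force: N = m g cos θ = 13.9 × 9.8 × cos 34° = 112.9 N.
For equilibrium along the incline the friction force must supply f = m g sin θ − P = 76.17 − 141 = -64.83 N (positive meaning up-slope).
Static friction can supply at most μ_s N = 55.34 N.
Since |-64.83| > 55.34 N, static friction cannot hold it; the book slides up the incline and kinetic friction applies: f = μ_k N = 0.4 × 112.9 = 45.2 N.

f ≈ 45.2 N (down the incline)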